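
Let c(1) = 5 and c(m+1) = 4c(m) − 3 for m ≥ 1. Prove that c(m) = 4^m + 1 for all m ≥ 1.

Base case: c(1) = 5, and 4^1 + 1 = 4 + 1 = 5.
Assume c(k) = 4^k + 1 for some k ≥ 1.
Then c(k+1) = 4c(k) − 3 = 4·(4^k + 1) − 3 = 4^{k+1} + 4 − 3 = 4^{k+1} + 1.
By induction, c(m) = 4^m + 1 for all m ≥ 1.

c(m) = 4^m + 1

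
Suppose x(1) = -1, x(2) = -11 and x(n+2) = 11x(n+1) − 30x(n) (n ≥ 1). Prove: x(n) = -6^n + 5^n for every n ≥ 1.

Base cases: x(1) = -1 and -6^1 + 5^1 = -1; x(2) = -11 and -6^2 + 5^2 = -11.
Assume x(i) = -6^i + 5^i for all 1 ≤ i ≤ j, where j ≥ 2.
Then x(j+1) = 11x(j) − 30x(j−1) = 11·(-6^j + 5^j) − 30·(-6^{j−1} + 5^{j−1}) = -(11·6 − 30)6^{j−1} + (11·5 − 30)5^{j−1} = -36·6^{j−1} + 25·5^{j−1} = -6^{j+1} + 5^{j+1}.
This completes the inductive step, so x(n) = -6^n + 5^n for all n ≥ 1.

x(n) = -6^n + 5^n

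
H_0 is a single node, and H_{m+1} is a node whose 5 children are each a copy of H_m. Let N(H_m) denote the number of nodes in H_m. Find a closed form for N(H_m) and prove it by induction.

Claim: N(H_m) = (5^{m+1} − 1)/4.

Base case: N(H_0) = 1, and (5^{0+1} − 1)/4 = 1.
Assume N(H_r) = (5^{r+1} − 1)/4.
Then N(H_{r+1}) = 1 + 5N(H_r) = 1 + 5·(5^{r+1} − 1)/4 = 1 + (5^{r+2} − 5)/4 = (4 + 5^{r+2} − 5)/4 = (5^{r+2} − 1)/4.
This completes the inductive step, so N(H_m) = (5^{m+1} − 1)/4 for all m ≥ 0.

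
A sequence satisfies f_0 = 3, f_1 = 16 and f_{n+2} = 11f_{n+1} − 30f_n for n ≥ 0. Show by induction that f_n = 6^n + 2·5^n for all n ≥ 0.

Base cases: f_0 = 3 and 6^0 + 2·5^0 = 3; f_1 = 16 and 6^1 + 2·5^1 = 16.
Assume f_j = 6^j + 2·5^j for all 0 ≤ j ≤ r, where r ≥ 1.
Then f_{r+1} = 11f_r − 30f_{r−1} = 11·(6^r + 2·5^r) − 30·(6^{r−1} + 2·5^{r−1}) = (11·6 − 30)6^{r−1} + 2·(11·5 − 30)5^{r−1} = 36·6^{r−1} + 50·5^{r−1} = 6^{r+1} + 2·5^{r+1}.
This completes the inductive step, so f_n = 6^n + 2·5^n for all n ≥ 0.

f_n = 6^n + 2·5^n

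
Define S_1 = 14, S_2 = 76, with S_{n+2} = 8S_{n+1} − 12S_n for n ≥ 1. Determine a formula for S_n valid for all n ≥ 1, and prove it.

Claim: S_n = 2^n + 2·6^n.

Base cases: S_1 = 14 and 2^1 + 2·6^1 = 14; S_2 = 76 and 2^2 + 2·6^2 = 76.
Assume S_i = 2^i + 2·6^i for all 1 ≤ i ≤ j, where j ≥ 2.
Then S_{j+1} = 8S_j − 12S_{j−1} = 8·(2^j + 2·6^j) − 12·(2^{j−1} + 2·6^{j−1}) = (8·2 − 12)2^{j−1} + 2·(8·6 − 12)6^{j−1} = 4·2^{j−1} + 72·6^{j−1} = 2^{j+1} + 2·6^{j+1}.
This completes the inductive step, so S_n = 2^n + 2·6^n for all n ≥ 1.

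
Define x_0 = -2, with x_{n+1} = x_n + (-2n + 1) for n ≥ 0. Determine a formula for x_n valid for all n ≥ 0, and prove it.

Claim: x_n = -n^2 + 2n − 2.

Base case: x_0 = -2, and -0^2 + 2·0 − 2 = -2.
Assume x_j = -j^2 + 2j − 2.
Then x_{j+1} = x_j + (-2j + 1) = (-j^2 + 2j − 2) + (-2j + 1) = -j^2 − 1,
and -(j+1)^2 + 2·(j+1) − 2 = -j^2 − 1.
Hence x_n = -n^2 + 2n − 2 for every n ≥ 0, by induction.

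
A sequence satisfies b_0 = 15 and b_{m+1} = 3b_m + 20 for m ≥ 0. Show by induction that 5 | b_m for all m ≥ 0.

Base case: b_0 = 15 = 5·3, so 5 | b_0.
Assume 5 | b_r, so b_r = 5t for some integer t.
Then b_{r+1} = 3b_r + 20 = 3·(5t) + 20 = 5(3t + 4), so 5 | b_{r+1}.
This completes the inductive step, so 5 | b_m for all m ≥ 0.

5 | b_m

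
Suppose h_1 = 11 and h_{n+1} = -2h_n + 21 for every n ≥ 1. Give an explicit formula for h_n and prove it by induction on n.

Claim: h_n = -2·(-2)^n + 7.

Base case: h_1 = 11, and -2·(-2)^1 + 7 = 4 + 7 = 11.
Assume h_m = -2·(-2)^m + 7 for some m ≥ 1.
Then h_{m+1} = -2h_m + 21 = -2·(-2·(-2)^m + 7) + 21 = 4·(-2)^m − 14 + 21 = -2·(-2)^{m+1} + 7.
By induction, h_n = -2·(-2)^n + 7 for all n ≥ 1.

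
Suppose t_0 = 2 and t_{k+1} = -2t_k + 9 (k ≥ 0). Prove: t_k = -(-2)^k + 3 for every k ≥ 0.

Base case: t_0 = 2, and -(-2)^0 + 3 = -1 + 3 = 2.
Assume t_r = -(-2)^r + 3 for some r ≥ 0.
Then t_{r+1} = -2t_r + 9 = -2·(-(-2)^r + 3) + 9 = 2·(-2)^r − 6 + 9 = -(-2)^{r+1} + 3.
Hence t_k = -(-2)^k + 3 for every k ≥ 0, by induction.

t_k = -(-2)^k + 3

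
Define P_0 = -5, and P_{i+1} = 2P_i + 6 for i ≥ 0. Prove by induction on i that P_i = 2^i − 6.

Base case: P_0 = -5, and 2^0 − 6 = 1 − 6 = -5.
Assume P_r = 2^r − 6 for some r ≥ 0.
Then P_{r+1} = 2P_r + 6 = 2·(2^r − 6) + 6 = 2^{r+1} − 12 + 6 = 2^{r+1} − 6.
This completes the inductive step, so P_i = 2^i − 6 for all i ≥ 0.

P_i = 2^i − 6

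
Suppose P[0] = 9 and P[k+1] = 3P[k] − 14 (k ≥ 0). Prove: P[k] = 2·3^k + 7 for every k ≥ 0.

Base case: P[0] = 9, and 2·3^0 + 7 = 2 + 7 = 9.
Assume P[r] = 2·3^r + 7 for some r ≥ 0.
Then P[r+1] = 3P[r] − 14 = 3·(2·3^r + 7) − 14 = 6·3^r + 21 − 14 = 2·3^{r+1} + 7.
By induction, P[k] = 2·3^k + 7 for all k ≥ 0.

P[k] = 2·3^k + 7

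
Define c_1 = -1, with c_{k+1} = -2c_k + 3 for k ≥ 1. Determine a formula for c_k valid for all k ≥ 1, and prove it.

Claim: c_k = (-2)^k + 1.

Base case: c_1 = -1, and (-2)^1 + 1 = -2 + 1 = -1.
Assume c_j = (-2)^j + 1 for some j ≥ 1.
Then c_{j+1} = -2c_j + 3 = -2·((-2)^j + 1) + 3 = -2·(-2)^j − 2 + 3 = (-2)^{j+1} + 1.
This completes the inductive step, so c_k = (-2)^k + 1 for all k ≥ 1.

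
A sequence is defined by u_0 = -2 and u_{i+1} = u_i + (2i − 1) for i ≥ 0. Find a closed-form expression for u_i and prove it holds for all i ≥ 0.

Claim: u_i = i^2 − 2i − 2.

Base case: u_0 = -2, and 0^2 − 2·0 − 2 = -2.
Assume u_j = j^2 − 2j − 2.
Then u_{j+1} = u_j + (2j − 1) = (j^2 − 2j − 2) + (2j − 1) = j^2 − 3,
and (j+1)^2 − 2·(j+1) − 2 = j^2 − 3.
Hence u_i = i^2 − 2i − 2 for every i ≥ 0, by induction.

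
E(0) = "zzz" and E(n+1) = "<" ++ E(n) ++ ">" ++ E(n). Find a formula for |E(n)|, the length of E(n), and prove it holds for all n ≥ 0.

Claim: |E(n)| = 5·2^n − 2.

Base case: |E(0)| = 3, and 5·2^0 − 2 = 3.
Assume |E(j)| = 5·2^j − 2.
Then |E(j+1)| = 1 + |E(j)| + 1 + |E(j)| = 2|E(j)| + 2 = 2(5·2^j − 2) + 2 = 5·2^{j+1} − 4 + 2 = 5·2^{j+1} − 2.
This completes the inductive step, so |E(n)| = 5·2^n − 2 for all n ≥ 0.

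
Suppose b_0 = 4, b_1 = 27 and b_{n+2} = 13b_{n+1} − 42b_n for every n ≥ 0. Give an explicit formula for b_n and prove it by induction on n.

Claim: b_n = 3·7^n + 6^n.

Base cases: b_0 = 4 and 3·7^0 + 6^0 = 4; b_1 = 27 and 3·7^1 + 6^1 = 27.
Assume b_i = 3·7^i + 6^i for all 0 ≤ i ≤ j, where j ≥ 1.
Then b_{j+1} = 13b_j − 42b_{j−1} = 13·(3·7^j + 6^j) − 42·(3·7^{j−1} + 6^{j−1}) = 3·(13·7 − 42)7^{j−1} + (13·6 − 42)6^{j−1} = 147·7^{j−1} + 36·6^{j−1} = 3·7^{j+1} + 6^{j+1}.
This completes the inductive step, so b_n = 3·7^n + 6^n for all n ≥ 0.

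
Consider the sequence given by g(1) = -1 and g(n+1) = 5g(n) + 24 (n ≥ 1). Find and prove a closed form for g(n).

Claim: g(n) = 5^n − 6.

Base case: g(1) = -1, and 5^1 − 6 = 5 − 6 = -1.
Assume g(r) = 5^r − 6 for some r ≥ 1.
Then g(r+1) = 5g(r) + 24 = 5·(5^r − 6) + 24 = 5^{r+1} − 30 + 24 = 5^{r+1} − 6.
So the formula holds for r+1, and by induction g(n) = 5^n − 6 for all n ≥ 1.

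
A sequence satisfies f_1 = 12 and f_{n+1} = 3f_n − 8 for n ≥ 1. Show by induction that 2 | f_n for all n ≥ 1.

Base case: f_1 = 12 = 2·6, so 2 | f_1.
Assume 2 | f_j, so f_j = 2t for some integer t.
Then f_{j+1} = 3f_j − 8 = 3·(2t) − 8 = 2(3t − 4), so 2 | f_{j+1}.
By induction, 2 | f_n for all n ≥ 1.

2 | f_n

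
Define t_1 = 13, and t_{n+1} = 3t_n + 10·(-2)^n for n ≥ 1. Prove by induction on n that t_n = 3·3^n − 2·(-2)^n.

Base case: t_1 = 13, and 3·3^1 − 2·(-2)^1 = 9 + 4 = 13.
Assume t_j = 3·3^j − 2·(-2)^j for some j ≥ 1.
Then t_{j+1} = 3t_j + 10·(-2)^j = 3·(3·3^j − 2·(-2)^j) + 10·(-2)^j = 3·3^{j+1} − 6·(-2)^j + 10·(-2)^j = 3·3^{j+1} + 4·(-2)^j = 3·3^{j+1} − 2·(-2)^{j+1}.
This completes the inductive step, so t_n = 3·3^n − 2·(-2)^n for all n ≥ 1.

t_n = 3·3^n − 2·(-2)^n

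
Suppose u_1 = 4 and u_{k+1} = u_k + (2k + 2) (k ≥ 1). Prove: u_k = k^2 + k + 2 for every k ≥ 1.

Base case: u_1 = 4, and 1^2 + 1 + 2 = 4.
Assume u_j = j^2 + j + 2.
Then u_{j+1} = u_j + (2j + 2) = (j^2 + j + 2) + (2j + 2) = j^2 + 3j + 4,
and (j+1)^2 + (j+1) + 2 = j^2 + 3j + 4.
By induction, u_k = k^2 + k + 2 for all k ≥ 1.

u_k = k^2 + k + 2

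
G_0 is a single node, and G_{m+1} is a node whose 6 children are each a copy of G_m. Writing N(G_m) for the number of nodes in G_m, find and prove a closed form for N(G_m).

Claim: N(G_m) = (6^{m+1} − 1)/5.

Base case: N(G_0) = 1, and (6^{0+1} − 1)/5 = 1.
Assume N(G_j) = (6^{j+1} − 1)/5.
Then N(G_{j+1}) = 1 + 6N(G_j) = 1 + 6·(6^{j+1} − 1)/5 = 1 + (6^{j+2} − 6)/5 = (5 + 6^{j+2} − 6)/5 = (6^{j+2} − 1)/5.
Hence N(G_m) = (6^{m+1} − 1)/5 for every m ≥ 0, by induction.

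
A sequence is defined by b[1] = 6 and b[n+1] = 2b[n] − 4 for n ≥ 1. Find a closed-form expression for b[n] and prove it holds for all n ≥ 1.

Claim: b[n] = 2^n + 4.

Base case: b[1] = 6, and 2^1 + 4 = 2 + 4 = 6.
Assume b[m] = 2^m + 4 for some m ≥ 1.
Then b[m+1] = 2b[m] − 4 = 2·(2^m + 4) − 4 = 2^{m+1} + 8 − 4 = 2^{m+1} + 4.
By induction, b[n] = 2^n + 4 for all n ≥ 1.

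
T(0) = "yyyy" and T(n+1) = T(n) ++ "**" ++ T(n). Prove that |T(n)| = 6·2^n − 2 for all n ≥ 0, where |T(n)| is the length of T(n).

Base case: |T(0)| = 4, and 6·2^0 − 2 = 4.
Assume |T(m)| = 6·2^m − 2.
Then |T(m+1)| = |T(m)| + 2 + |T(m)| = 2|T(m)| + 2 = 2(6·2^m − 2) + 2 = 6·2^{m+1} − 4 + 2 = 6·2^{m+1} − 2.
By induction, |T(n)| = 6·2^n − 2 for all n ≥ 0.

|T(n)| = 6·2^n − 2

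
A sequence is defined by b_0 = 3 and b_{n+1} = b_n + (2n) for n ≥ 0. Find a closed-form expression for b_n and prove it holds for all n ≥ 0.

Claim: b_n = n^2 − n + 3.

Base case: b_0 = 3, and 0^2 − 0 + 3 = 3.
Assume b_r = r^2 − r + 3.
Then b_{r+1} = b_r + (2r) = (r^2 − r + 3) + (2r) = r^2 + r + 3,
and (r+1)^2 − (r+1) + 3 = r^2 + r + 3.
This completes the inductive step, so b_n = n^2 − n + 3 for all n ≥ 0.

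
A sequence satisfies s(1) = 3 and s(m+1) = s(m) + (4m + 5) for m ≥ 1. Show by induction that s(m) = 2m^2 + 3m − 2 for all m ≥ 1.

Base case: s(1) = 3, and 2·1^2 + 3·1 − 2 = 3.
Assume s(j) = 2j^2 + 3j − 2.
Then s(j+1) = s(j) + (4j + 5) = (2j^2 + 3j − 2) + (4j + 5) = 2j^2 + 7j + 3,
and 2·(j+1)^2 + 3·(j+1) − 2 = 2j^2 + 7j + 3.
By induction, s(m) = 2m^2 + 3m − 2 for all m ≥ 1.

s(m) = 2m^2 + 3m − 2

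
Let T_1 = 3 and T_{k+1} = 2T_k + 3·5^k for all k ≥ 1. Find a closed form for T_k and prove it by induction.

Claim: T_k = -2^k + 5^k.

Base case: T_1 = 3, and -2^1 + 5^1 = -2 + 5 = 3.
Assume T_m = -2^m + 5^m for some m ≥ 1.
Then T_{m+1} = 2T_m + 3·5^m = 2·(-2^m + 5^m) + 3·5^m = -2^{m+1} + 2·5^m + 3·5^m = -2^{m+1} + 5·5^m = -2^{m+1} + 5^{m+1}.
So the formula holds for m+1, and by induction T_k = -2^k + 5^k for all k ≥ 1.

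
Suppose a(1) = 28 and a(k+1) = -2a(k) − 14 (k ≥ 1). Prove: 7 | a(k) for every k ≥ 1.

Base case: a(1) = 28 = 7·4, so 7 | a(1).
Assume 7 | a(r), so a(r) = 7t for some integer t.
Then a(r+1) = -2a(r) − 14 = -2·(7t) − 14 = 7(-2t − 2), so 7 | a(r+1).
Hence 7 | a(k) for every k ≥ 1, by induction.

7 | a(k)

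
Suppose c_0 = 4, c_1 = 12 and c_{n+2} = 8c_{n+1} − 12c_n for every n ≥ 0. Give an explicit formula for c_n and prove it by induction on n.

Claim: c_n = 3·2^n + 6^n.

Base cases: c_0 = 4 and 3·2^0 + 6^0 = 4; c_1 = 12 and 3·2^1 + 6^1 = 12.
Assume c_j = 3·2^j + 6^j for all 0 ≤ j ≤ k, where k ≥ 1.
Then c_{k+1} = 8c_k − 12c_{k−1} = 8·(3·2^k + 6^k) − 12·(3·2^{k−1} + 6^{k−1}) = 3·(8·2 − 12)2^{k−1} + (8·6 − 12)6^{k−1} = 12·2^{k−1} + 36·6^{k−1} = 3·2^{k+1} + 6^{k+1}.
So the formula holds for k+1, and by strong induction c_n = 3·2^n + 6^n for all n ≥ 0.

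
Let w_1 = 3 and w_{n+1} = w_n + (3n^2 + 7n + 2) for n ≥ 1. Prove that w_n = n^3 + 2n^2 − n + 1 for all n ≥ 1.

Base case: w_1 = 3, and 1^3 + 2·1^2 − 1 + 1 = 3.
Assume w_r = r^3 + 2r^2 − r + 1.
Then w_{r+1} = w_r + (3r^2 + 7r + 2) = (r^3 + 2r^2 − r + 1) + (3r^2 + 7r + 2) = r^3 + 5r^2 + 6r + 3,
and (r+1)^3 + 2·(r+1)^2 − (r+1) + 1 = r^3 + 5r^2 + 6r + 3.
Hence w_n = n^3 + 2n^2 − n + 1 for every n ≥ 1, by induction.

w_n = n^3 + 2n^2 − n + 1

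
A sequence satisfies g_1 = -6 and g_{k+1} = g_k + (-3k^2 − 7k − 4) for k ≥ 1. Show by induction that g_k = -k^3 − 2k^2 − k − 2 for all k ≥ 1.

Base case: g_1 = -6, and -1^3 − 2·1^2 − 1 − 2 = -6.
Assume g_j = -j^3 − 2j^2 − j − 2.
Then g_{j+1} = g_j + (-3j^2 − 7j − 4) = (-j^3 − 2j^2 − j − 2) + (-3j^2 − 7j − 4) = -j^3 − 5j^2 − 8j − 6,
and -(j+1)^3 − 2·(j+1)^2 − (j+1) − 2 = -j^3 − 5j^2 − 8j − 6.
Hence g_k = -k^3 − 2k^2 − k − 2 for every k ≥ 1, by induction.

g_k = -k^3 − 2k^2 − k − 2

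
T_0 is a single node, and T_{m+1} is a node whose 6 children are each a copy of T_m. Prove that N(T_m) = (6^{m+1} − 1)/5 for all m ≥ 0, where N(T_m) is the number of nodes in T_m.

Base case: N(T_0) = 1, and (6^{0+1} − 1)/5 = 1.
Assume N(T_k) = (6^{k+1} − 1)/5.
Then N(T_{k+1}) = 1 + 6N(T_k) = 1 + 6·(6^{k+1} − 1)/5 = 1 + (6^{k+2} − 6)/5 = (5 + 6^{k+2} − 6)/5 = (6^{k+2} − 1)/5.
This completes the inductive step, so N(T_m) = (6^{m+1} − 1)/5 for all m ≥ 0.

N(T_m) = (6^{m+1} − 1)/5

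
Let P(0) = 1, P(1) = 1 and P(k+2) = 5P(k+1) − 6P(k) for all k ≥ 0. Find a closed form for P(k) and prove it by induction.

Claim: P(k) = -3^k + 2·2^k.

Base cases: P(0) = 1 and -3^0 + 2·2^0 = 1; P(1) = 1 and -3^1 + 2·2^1 = 1.
Assume P(i) = -3^i + 2·2^i for all 0 ≤ i ≤ j, where j ≥ 1.
Then P(j+1) = 5P(j) − 6P(j−1) = 5·(-3^j + 2·2^j) − 6·(-3^{j−1} + 2·2^{j−1}) = -(5·3 − 6)3^{j−1} + 2·(5·2 − 6)2^{j−1} = -9·3^{j−1} + 8·2^{j−1} = -3^{j+1} + 2·2^{j+1}.
This completes the inductive step, so P(k) = -3^k + 2·2^k for all k ≥ 0.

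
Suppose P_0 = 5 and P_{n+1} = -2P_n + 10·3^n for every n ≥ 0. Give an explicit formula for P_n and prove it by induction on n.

Claim: P_n = 3·(-2)^n + 2·3^n.

Base case: P_0 = 5, and 3·(-2)^0 + 2·3^0 = 3 + 2 = 5.
Assume P_j = 3·(-2)^j + 2·3^j for some j ≥ 0.
Then P_{j+1} = -2P_j + 10·3^j = -2·(3·(-2)^j + 2·3^j) + 10·3^j = 3·(-2)^{j+1} − 4·3^j + 10·3^j = 3·(-2)^{j+1} + 6·3^j = 3·(-2)^{j+1} + 2·3^{j+1}.
So the formula holds for j+1, and by induction P_n = 3·(-2)^n + 2·3^n for all n ≥ 0.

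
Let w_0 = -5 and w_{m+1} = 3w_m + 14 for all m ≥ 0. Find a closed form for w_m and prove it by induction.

Claim: w_m = 2·3^m − 7.

Base case: w_0 = -5, and 2·3^0 − 7 = 2 − 7 = -5.
Assume w_j = 2·3^j − 7 for some j ≥ 0.
Then w_{j+1} = 3w_j + 14 = 3·(2·3^j − 7) + 14 = 6·3^j − 21 + 14 = 2·3^{j+1} − 7.
By induction, w_m = 2·3^m − 7 for all m ≥ 0.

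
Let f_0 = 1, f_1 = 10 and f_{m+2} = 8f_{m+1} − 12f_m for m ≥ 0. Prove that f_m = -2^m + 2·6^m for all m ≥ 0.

Base cases: f_0 = 1 and -2^0 + 2·6^0 = 1; f_1 = 10 and -2^1 + 2·6^1 = 10.
Assume f_i = -2^i + 2·6^i for all 0 ≤ i ≤ j, where j ≥ 1.
Then f_{j+1} = 8f_j − 12f_{j−1} = 8·(-2^j + 2·6^j) − 12·(-2^{j−1} + 2·6^{j−1}) = -(8·2 − 12)2^{j−1} + 2·(8·6 − 12)6^{j−1} = -4·2^{j−1} + 72·6^{j−1} = -2^{j+1} + 2·6^{j+1}.
So the formula holds for j+1, and by strong induction f_m = -2^m + 2·6^m for all m ≥ 0.

f_m = -2^m + 2·6^m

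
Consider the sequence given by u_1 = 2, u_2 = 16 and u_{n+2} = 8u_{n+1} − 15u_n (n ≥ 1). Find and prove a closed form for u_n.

Claim: u_n = -3^n + 5^n.

Base cases: u_1 = 2 and -3^1 + 5^1 = 2; u_2 = 16 and -3^2 + 5^2 = 16.
Assume u_j = -3^j + 5^j for all 1 ≤ j ≤ k, where k ≥ 2.
Then u_{k+1} = 8u_k − 15u_{k−1} = 8·(-3^k + 5^k) − 15·(-3^{k−1} + 5^{k−1}) = -(8·3 − 15)3^{k−1} + (8·5 − 15)5^{k−1} = -9·3^{k−1} + 25·5^{k−1} = -3^{k+1} + 5^{k+1}.
Hence u_n = -3^n + 5^n for every n ≥ 1, by strong induction.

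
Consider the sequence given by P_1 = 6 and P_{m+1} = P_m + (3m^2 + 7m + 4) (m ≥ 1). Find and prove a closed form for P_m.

Claim: P_m = m^3 + 2m^2 + m + 2.

Base case: P_1 = 6, and 1^3 + 2·1^2 + 1 + 2 = 6.
Assume P_r = r^3 + 2r^2 + r + 2.
Then P_{r+1} = P_r + (3r^2 + 7r + 4) = (r^3 + 2r^2 + r + 2) + (3r^2 + 7r + 4) = r^3 + 5r^2 + 8r + 6,
and (r+1)^3 + 2·(r+1)^2 + (r+1) + 2 = r^3 + 5r^2 + 8r + 6.
By induction, P_m = m^3 + 2m^2 + m + 2 for all m ≥ 1.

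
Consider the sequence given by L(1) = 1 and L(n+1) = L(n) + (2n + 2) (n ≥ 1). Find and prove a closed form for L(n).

Claim: L(n) = n^2 + n − 1.

Base case: L(1) = 1, and 1^2 + 1 − 1 = 1.
Assume L(k) = k^2 + k − 1.
Then L(k+1) = L(k) + (2k + 2) = (k^2 + k − 1) + (2k + 2) = k^2 + 3k + 1,
and (k+1)^2 + (k+1) − 1 = k^2 + 3k + 1.
By induction, L(n) = n^2 + n − 1 for all n ≥ 1.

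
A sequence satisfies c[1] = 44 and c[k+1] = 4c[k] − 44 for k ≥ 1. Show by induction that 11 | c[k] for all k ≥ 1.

Base case: c[1] = 44 = 11·4, so 11 | c[1].
Assume 11 | c[j], so c[j] = 11t for some integer t.
Then c[j+1] = 4c[j] − 44 = 4·(11t) − 44 = 11(4t − 4), so 11 | c[j+1].
Hence 11 | c[k] for every k ≥ 1, by induction.

11 | c[k]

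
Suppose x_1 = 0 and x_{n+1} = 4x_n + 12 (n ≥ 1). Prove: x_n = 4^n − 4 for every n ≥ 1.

Base case: x_1 = 0, and 4^1 − 4 = 4 − 4 = 0.
Assume x_r = 4^r − 4 for some r ≥ 1.
Then x_{r+1} = 4x_r + 12 = 4·(4^r − 4) + 12 = 4^{r+1} − 16 + 12 = 4^{r+1} − 4.
So the formula holds for r+1, and by induction x_n = 4^n − 4 for all n ≥ 1.

x_n = 4^n − 4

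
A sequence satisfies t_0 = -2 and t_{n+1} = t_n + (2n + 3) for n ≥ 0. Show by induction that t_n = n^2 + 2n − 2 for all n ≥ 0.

Base case: t_0 = -2, and 0^2 + 2·0 − 2 = -2.
Assume t_j = j^2 + 2j − 2.
Then t_{j+1} = t_j + (2j + 3) = (j^2 + 2j − 2) + (2j + 3) = j^2 + 4j + 1,
and (j+1)^2 + 2·(j+1) − 2 = j^2 + 4j + 1.
By induction, t_n = n^2 + 2n − 2 for all n ≥ 0.

t_n = n^2 + 2n − 2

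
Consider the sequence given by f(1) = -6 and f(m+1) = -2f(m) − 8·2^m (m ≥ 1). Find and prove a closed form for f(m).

Claim: f(m) = (-2)^m − 2·2^m.

Base case: f(1) = -6, and (-2)^1 − 2·2^1 = -2 − 4 = -6.
Assume f(k) = (-2)^k − 2·2^k for some k ≥ 1.
Then f(k+1) = -2f(k) − 8·2^k = -2·((-2)^k − 2·2^k) − 8·2^k = (-2)^{k+1} + 4·2^k − 8·2^k = (-2)^{k+1} − 4·2^k = (-2)^{k+1} − 2·2^{k+1}.
So the formula holds for k+1, and by induction f(m) = (-2)^m − 2·2^m for all m ≥ 1.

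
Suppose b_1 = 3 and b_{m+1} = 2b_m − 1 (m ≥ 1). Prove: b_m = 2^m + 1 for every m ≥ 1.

Base case: b_1 = 3, and 2^1 + 1 = 2 + 1 = 3.
Assume b_k = 2^k + 1 for some k ≥ 1.
Then b_{k+1} = 2b_k − 1 = 2·(2^k + 1) − 1 = 2^{k+1} + 2 − 1 = 2^{k+1} + 1.
This completes the inductive step, so b_m = 2^m + 1 for all m ≥ 1.

b_m = 2^m + 1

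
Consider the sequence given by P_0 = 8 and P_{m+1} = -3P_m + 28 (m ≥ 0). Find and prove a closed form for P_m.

Claim: P_m = (-3)^m + 7.

Base case: P_0 = 8, and (-3)^0 + 7 = 1 + 7 = 8.
Assume P_r = (-3)^r + 7 for some r ≥ 0.
Then P_{r+1} = -3P_r + 28 = -3·((-3)^r + 7) + 28 = -3·(-3)^r − 21 + 28 = (-3)^{r+1} + 7.
This completes the inductive step, so P_m = (-3)^m + 7 for all m ≥ 0.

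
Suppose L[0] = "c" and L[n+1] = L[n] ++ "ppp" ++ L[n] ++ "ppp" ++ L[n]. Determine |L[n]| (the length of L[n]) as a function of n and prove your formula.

Claim: |L[n]| = 4·3^n − 3.

Base case: |L[0]| = 1, and 4·3^0 − 3 = 1.
Assume |L[j]| = 4·3^j − 3.
Then |L[j+1]| = 3|L[j]| + 6 = 3(4·3^j − 3) + 6 = 4·3^{j+1} − 9 + 6 = 4·3^{j+1} − 3.
By induction, |L[n]| = 4·3^n − 3 for all n ≥ 0.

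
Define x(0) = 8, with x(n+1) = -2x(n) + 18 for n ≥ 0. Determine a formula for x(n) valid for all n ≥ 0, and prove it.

Claim: x(n) = 2·(-2)^n + 6.

Base case: x(0) = 8, and 2·(-2)^0 + 6 = 2 + 6 = 8.
Assume x(m) = 2·(-2)^m + 6 for some m ≥ 0.
Then x(m+1) = -2x(m) + 18 = -2·(2·(-2)^m + 6) + 18 = -4·(-2)^m − 12 + 18 = 2·(-2)^{m+1} + 6.
So the formula holds for m+1, and by induction x(n) = 2·(-2)^n + 6 for all n ≥ 0.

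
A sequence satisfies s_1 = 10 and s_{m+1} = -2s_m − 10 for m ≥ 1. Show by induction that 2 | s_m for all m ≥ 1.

Base case: s_1 = 10 = 2·5, so 2 | s_1.
Assume 2 | s_r, so s_r = 2t for some integer t.
Then s_{r+1} = -2s_r − 10 = -2·(2t) − 10 = 2(-2t − 5), so 2 | s_{r+1}.
Hence 2 | s_m for every m ≥ 1, by induction.

2 | s_m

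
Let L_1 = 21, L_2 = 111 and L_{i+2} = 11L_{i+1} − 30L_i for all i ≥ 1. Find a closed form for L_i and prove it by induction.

Claim: L_i = 3·5^i + 6^i.

Base cases: L_1 = 21 and 3·5^1 + 6^1 = 21; L_2 = 111 and 3·5^2 + 6^2 = 111.
Assume L_j = 3·5^j + 6^j for all 1 ≤ j ≤ m, where m ≥ 2.
Then L_{m+1} = 11L_m − 30L_{m−1} = 11·(3·5^m + 6^m) − 30·(3·5^{m−1} + 6^{m−1}) = 3·(11·5 − 30)5^{m−1} + (11·6 − 30)6^{m−1} = 75·5^{m−1} + 36·6^{m−1} = 3·5^{m+1} + 6^{m+1}.
Hence L_i = 3·5^i + 6^i for every i ≥ 1, by strong induction.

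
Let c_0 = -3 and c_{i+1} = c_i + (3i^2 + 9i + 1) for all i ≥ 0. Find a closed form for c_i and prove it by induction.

Claim: c_i = i^3 + 3i^2 − 3i − 3.

Base case: c_0 = -3, and 0^3 + 3·0^2 − 3·0 − 3 = -3.
Assume c_k = k^3 + 3k^2 − 3k − 3.
Then c_{k+1} = c_k + (3k^2 + 9k + 1) = (k^3 + 3k^2 − 3k − 3) + (3k^2 + 9k + 1) = k^3 + 6k^2 + 6k − 2,
and (k+1)^3 + 3·(k+1)^2 − 3·(k+1) − 3 = k^3 + 6k^2 + 6k − 2.
Hence c_i = i^3 + 3i^2 − 3i − 3 for every i ≥ 0, by induction.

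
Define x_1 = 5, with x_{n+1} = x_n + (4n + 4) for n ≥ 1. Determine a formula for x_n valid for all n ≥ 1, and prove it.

Claim: x_n = 2n^2 + 2n + 1.

Base case: x_1 = 5, and 2·1^2 + 2·1 + 1 = 5.
Assume x_r = 2r^2 + 2r + 1.
Then x_{r+1} = x_r + (4r + 4) = (2r^2 + 2r + 1) + (4r + 4) = 2r^2 + 6r + 5,
and 2·(r+1)^2 + 2·(r+1) + 1 = 2r^2 + 6r + 5.
By induction, x_n = 2n^2 + 2n + 1 for all n ≥ 1.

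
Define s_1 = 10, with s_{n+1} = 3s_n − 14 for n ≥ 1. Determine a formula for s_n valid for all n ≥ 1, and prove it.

Claim: s_n = 3^n + 7.

Base case: s_1 = 10, and 3^1 + 7 = 3 + 7 = 10.
Assume s_j = 3^j + 7 for some j ≥ 1.
Then s_{j+1} = 3s_j − 14 = 3·(3^j + 7) − 14 = 3^{j+1} + 21 − 14 = 3^{j+1} + 7.
By induction, s_n = 3^n + 7 for all n ≥ 1.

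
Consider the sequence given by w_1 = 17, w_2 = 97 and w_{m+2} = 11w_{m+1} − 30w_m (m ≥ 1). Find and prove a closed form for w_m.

Claim: w_m = 2·6^m + 5^m.

Base cases: w_1 = 17 and 2·6^1 + 5^1 = 17; w_2 = 97 and 2·6^2 + 5^2 = 97.
Assume w_i = 2·6^i + 5^i for all 1 ≤ i ≤ j, where j ≥ 2.
Then w_{j+1} = 11w_j − 30w_{j−1} = 11·(2·6^j + 5^j) − 30·(2·6^{j−1} + 5^{j−1}) = 2·(11·6 − 30)6^{j−1} + (11·5 − 30)5^{j−1} = 72·6^{j−1} + 25·5^{j−1} = 2·6^{j+1} + 5^{j+1}.
So the formula holds for j+1, and by strong induction w_m = 2·6^m + 5^m for all m ≥ 1.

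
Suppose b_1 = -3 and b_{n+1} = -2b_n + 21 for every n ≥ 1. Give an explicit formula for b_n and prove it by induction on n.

Claim: b_n = 5·(-2)^n + 7.

Base case: b_1 = -3, and 5·(-2)^1 + 7 = -10 + 7 = -3.
Assume b_r = 5·(-2)^r + 7 for some r ≥ 1.
Then b_{r+1} = -2b_r + 21 = -2·(5·(-2)^r + 7) + 21 = -10·(-2)^r − 14 + 21 = 5·(-2)^{r+1} + 7.
By induction, b_n = 5·(-2)^n + 7 for all n ≥ 1.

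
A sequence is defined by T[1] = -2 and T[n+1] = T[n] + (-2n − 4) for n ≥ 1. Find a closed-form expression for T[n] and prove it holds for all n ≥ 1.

Claim: T[n] = -n^2 − 3n + 2.

Base case: T[1] = -2, and -1^2 − 3·1 + 2 = -2.
Assume T[j] = -j^2 − 3j + 2.
Then T[j+1] = T[j] + (-2j − 4) = (-j^2 − 3j + 2) + (-2j − 4) = -j^2 − 5j − 2,
and -(j+1)^2 − 3·(j+1) + 2 = -j^2 − 5j − 2.
This completes the inductive step, so T[n] = -n^2 − 3n + 2 for all n ≥ 1.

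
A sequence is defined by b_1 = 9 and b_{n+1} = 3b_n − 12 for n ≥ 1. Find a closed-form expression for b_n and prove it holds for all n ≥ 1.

Claim: b_n = 3^n + 6.

Base case: b_1 = 9, and 3^1 + 6 = 3 + 6 = 9.
Assume b_m = 3^m + 6 for some m ≥ 1.
Then b_{m+1} = 3b_m − 12 = 3·(3^m + 6) − 12 = 3^{m+1} + 18 − 12 = 3^{m+1} + 6.
By induction, b_n = 3^n + 6 for all n ≥ 1.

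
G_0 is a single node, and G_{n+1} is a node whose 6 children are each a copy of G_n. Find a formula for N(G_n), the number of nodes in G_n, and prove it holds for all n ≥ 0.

Claim: N(G_n) = (6^{n+1} − 1)/5.

Base case: N(G_0) = 1, and (6^{0+1} − 1)/5 = 1.
Assume N(G_r) = (6^{r+1} − 1)/5.
Then N(G_{r+1}) = 1 + 6N(G_r) = 1 + 6·(6^{r+1} − 1)/5 = 1 + (6^{r+2} − 6)/5 = (5 + 6^{r+2} − 6)/5 = (6^{r+2} − 1)/5.
So the formula holds for r+1, and by induction N(G_n) = (6^{n+1} − 1)/5 for all n ≥ 0.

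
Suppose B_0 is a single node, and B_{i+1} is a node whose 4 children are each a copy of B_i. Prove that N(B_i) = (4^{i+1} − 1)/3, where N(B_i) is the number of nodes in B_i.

Base case: N(B_0) = 1, and (4^{0+1} − 1)/3 = 1.
Assume N(B_j) = (4^{j+1} − 1)/3.
Then N(B_{j+1}) = 1 + 4N(B_j) = 1 + 4·(4^{j+1} − 1)/3 = 1 + (4^{j+2} − 4)/3 = (3 + 4^{j+2} − 4)/3 = (4^{j+2} − 1)/3.
So the formula holds for j+1, and by induction N(B_i) = (4^{i+1} − 1)/3 for all i ≥ 0.

N(B_i) = (4^{i+1} − 1)/3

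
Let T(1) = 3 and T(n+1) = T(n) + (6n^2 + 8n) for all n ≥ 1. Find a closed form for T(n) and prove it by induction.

Claim: T(n) = 2n^3 + n^2 − 3n + 3.

Base case: T(1) = 3, and 2·1^3 + 1^2 − 3·1 + 3 = 3.
Assume T(j) = 2j^3 + j^2 − 3j + 3.
Then T(j+1) = T(j) + (6j^2 + 8j) = (2j^3 + j^2 − 3j + 3) + (6j^2 + 8j) = 2j^3 + 7j^2 + 5j + 3,
and 2·(j+1)^3 + (j+1)^2 − 3·(j+1) + 3 = 2j^3 + 7j^2 + 5j + 3.
By induction, T(n) = 2n^3 + n^2 − 3n + 3 for all n ≥ 1.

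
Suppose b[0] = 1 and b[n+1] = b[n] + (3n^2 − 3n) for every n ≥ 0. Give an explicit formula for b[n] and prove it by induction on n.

Claim: b[n] = n^3 − 3n^2 + 2n + 1.

Base case: b[0] = 1, and 0^3 − 3·0^2 + 2·0 + 1 = 1.
Assume b[m] = m^3 − 3m^2 + 2m + 1.
Then b[m+1] = b[m] + (3m^2 − 3m) = (m^3 − 3m^2 + 2m + 1) + (3m^2 − 3m) = m^3 − m + 1,
and (m+1)^3 − 3·(m+1)^2 + 2·(m+1) + 1 = m^3 − m + 1.
Hence b[n] = n^3 − 3n^2 + 2n + 1 for every n ≥ 0, by induction.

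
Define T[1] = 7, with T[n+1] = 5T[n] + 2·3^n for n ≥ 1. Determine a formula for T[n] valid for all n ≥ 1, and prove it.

Claim: T[n] = 2·5^n − 3^n.

Base case: T[1] = 7, and 2·5^1 − 3^1 = 10 − 3 = 7.
Assume T[r] = 2·5^r − 3^r for some r ≥ 1.
Then T[r+1] = 5T[r] + 2·3^r = 5·(2·5^r − 3^r) + 2·3^r = 2·5^{r+1} − 5·3^r + 2·3^r = 2·5^{r+1} − 3·3^r = 2·5^{r+1} − 3^{r+1}.
This completes the inductive step, so T[n] = 2·5^n − 3^n for all n ≥ 1.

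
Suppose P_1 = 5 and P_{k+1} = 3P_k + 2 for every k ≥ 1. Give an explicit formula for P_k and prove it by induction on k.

Claim: P_k = 2·3^k − 1.

Base case: P_1 = 5, and 2·3^1 − 1 = 6 − 1 = 5.
Assume P_j = 2·3^j − 1 for some j ≥ 1.
Then P_{j+1} = 3P_j + 2 = 3·(2·3^j − 1) + 2 = 6·3^j − 3 + 2 = 2·3^{j+1} − 1.
Hence P_k = 2·3^k − 1 for every k ≥ 1, by induction.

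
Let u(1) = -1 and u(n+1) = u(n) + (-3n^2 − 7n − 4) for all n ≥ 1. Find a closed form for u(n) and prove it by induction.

Claim: u(n) = -n^3 − 2n^2 − n + 3.

Base case: u(1) = -1, and -1^3 − 2·1^2 − 1 + 3 = -1.
Assume u(m) = -m^3 − 2m^2 − m + 3.
Then u(m+1) = u(m) + (-3m^2 − 7m − 4) = (-m^3 − 2m^2 − m + 3) + (-3m^2 − 7m − 4) = -m^3 − 5m^2 − 8m − 1,
and -(m+1)^3 − 2·(m+1)^2 − (m+1) + 3 = -m^3 − 5m^2 − 8m − 1.
By induction, u(n) = -n^3 − 2n^2 − n + 3 for all n ≥ 1.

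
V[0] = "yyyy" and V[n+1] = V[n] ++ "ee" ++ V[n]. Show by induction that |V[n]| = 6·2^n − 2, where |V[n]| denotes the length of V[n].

Base case: |V[0]| = 4, and 6·2^0 − 2 = 4.
Assume |V[m]| = 6·2^m − 2.
Then |V[m+1]| = |V[m]| + 2 + |V[m]| = 2|V[m]| + 2 = 2(6·2^m − 2) + 2 = 6·2^{m+1} − 4 + 2 = 6·2^{m+1} − 2.
By induction, |V[n]| = 6·2^n − 2 for all n ≥ 0.

|V[n]| = 6·2^n − 2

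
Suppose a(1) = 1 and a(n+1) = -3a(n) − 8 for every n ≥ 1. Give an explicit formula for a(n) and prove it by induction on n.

Claim: a(n) = -(-3)^n − 2.

Base case: a(1) = 1, and -(-3)^1 − 2 = 3 − 2 = 1.
Assume a(r) = -(-3)^r − 2 for some r ≥ 1.
Then a(r+1) = -3a(r) − 8 = -3·(-(-3)^r − 2) − 8 = 3·(-3)^r + 6 − 8 = -(-3)^{r+1} − 2.
Hence a(n) = -(-3)^n − 2 for every n ≥ 1, by induction.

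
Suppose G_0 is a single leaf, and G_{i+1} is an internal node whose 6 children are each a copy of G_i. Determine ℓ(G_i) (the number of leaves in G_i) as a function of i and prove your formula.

Claim: ℓ(G_i) = 6^i.

Base case: ℓ(G_0) = 1, and 6^0 = 1.
Assume ℓ(G_j) = 6^j.
Then ℓ(G_{j+1}) = 6·ℓ(G_j) = 6·6^j = 6^{j+1}.
This completes the inductive step, so ℓ(G_i) = 6^i for all i ≥ 0.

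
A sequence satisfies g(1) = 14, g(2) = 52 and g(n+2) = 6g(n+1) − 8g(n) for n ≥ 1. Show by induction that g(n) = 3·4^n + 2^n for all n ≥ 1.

Base cases: g(1) = 14 and 3·4^1 + 2^1 = 14; g(2) = 52 and 3·4^2 + 2^2 = 52.
Assume g(j) = 3·4^j + 2^j for all 1 ≤ j ≤ r, where r ≥ 2.
Then g(r+1) = 6g(r) − 8g(r−1) = 6·(3·4^r + 2^r) − 8·(3·4^{r−1} + 2^{r−1}) = 3·(6·4 − 8)4^{r−1} + (6·2 − 8)2^{r−1} = 48·4^{r−1} + 4·2^{r−1} = 3·4^{r+1} + 2^{r+1}.
By strong induction, g(n) = 3·4^n + 2^n for all n ≥ 1.

g(n) = 3·4^n + 2^n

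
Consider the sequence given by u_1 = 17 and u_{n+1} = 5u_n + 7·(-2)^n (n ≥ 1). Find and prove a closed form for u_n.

Claim: u_n = 3·5^n − (-2)^n.

Base case: u_1 = 17, and 3·5^1 − (-2)^1 = 15 + 2 = 17.
Assume u_r = 3·5^r − (-2)^r for some r ≥ 1.
Then u_{r+1} = 5u_r + 7·(-2)^r = 5·(3·5^r − (-2)^r) + 7·(-2)^r = 3·5^{r+1} − 5·(-2)^r + 7·(-2)^r = 3·5^{r+1} + 2·(-2)^r = 3·5^{r+1} − (-2)^{r+1}.
By induction, u_n = 3·5^n − (-2)^n for all n ≥ 1.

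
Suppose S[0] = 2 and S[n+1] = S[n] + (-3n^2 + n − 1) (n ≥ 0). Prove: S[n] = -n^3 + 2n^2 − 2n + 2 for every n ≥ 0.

Base case: S[0] = 2, and -0^3 + 2·0^2 − 2·0 + 2 = 2.
Assume S[r] = -r^3 + 2r^2 − 2r + 2.
Then S[r+1] = S[r] + (-3r^2 + r − 1) = (-r^3 + 2r^2 − 2r + 2) + (-3r^2 + r − 1) = -r^3 − r^2 − r + 1,
and -(r+1)^3 + 2·(r+1)^2 − 2·(r+1) + 2 = -r^3 − r^2 − r + 1.
By induction, S[n] = -n^3 + 2n^2 − 2n + 2 for all n ≥ 0.

S[n] = -n^3 + 2n^2 − 2n + 2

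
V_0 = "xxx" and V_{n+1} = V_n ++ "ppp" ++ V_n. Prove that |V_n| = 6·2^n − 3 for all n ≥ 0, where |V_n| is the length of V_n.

Base case: |V_0| = 3, and 6·2^0 − 3 = 3.
Assume |V_m| = 6·2^m − 3.
Then |V_{m+1}| = |V_m| + 3 + |V_m| = 2|V_m| + 3 = 2(6·2^m − 3) + 3 = 6·2^{m+1} − 6 + 3 = 6·2^{m+1} − 3.
Hence |V_n| = 6·2^n − 3 for every n ≥ 0, by induction.

|V_n| = 6·2^n − 3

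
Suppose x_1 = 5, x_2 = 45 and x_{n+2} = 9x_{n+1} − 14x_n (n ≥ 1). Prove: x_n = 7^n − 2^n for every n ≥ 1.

Base cases: x_1 = 5 and 7^1 − 2^1 = 5; x_2 = 45 and 7^2 − 2^2 = 45.
Assume x_i = 7^i − 2^i for all 1 ≤ i ≤ j, where j ≥ 2.
Then x_{j+1} = 9x_j − 14x_{j−1} = 9·(7^j − 2^j) − 14·(7^{j−1} − 2^{j−1}) = (9·7 − 14)7^{j−1} − (9·2 − 14)2^{j−1} = 49·7^{j−1} − 4·2^{j−1} = 7^{j+1} − 2^{j+1}.
By strong induction, x_n = 7^n − 2^n for all n ≥ 1.

x_n = 7^n − 2^n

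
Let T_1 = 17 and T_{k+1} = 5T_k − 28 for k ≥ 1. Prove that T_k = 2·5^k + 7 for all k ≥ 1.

Base case: T_1 = 17, and 2·5^1 + 7 = 10 + 7 = 17.
Assume T_r = 2·5^r + 7 for some r ≥ 1.
Then T_{r+1} = 5T_r − 28 = 5·(2·5^r + 7) − 28 = 10·5^r + 35 − 28 = 2·5^{r+1} + 7.
So the formula holds for r+1, and by induction T_k = 2·5^k + 7 for all k ≥ 1.

T_k = 2·5^k + 7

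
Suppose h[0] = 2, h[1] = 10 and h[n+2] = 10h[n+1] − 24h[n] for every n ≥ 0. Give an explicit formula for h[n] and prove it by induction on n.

Claim: h[n] = 6^n + 4^n.

Base cases: h[0] = 2 and 6^0 + 4^0 = 2; h[1] = 10 and 6^1 + 4^1 = 10.
Assume h[j] = 6^j + 4^j for all 0 ≤ j ≤ r, where r ≥ 1.
Then h[r+1] = 10h[r] − 24h[r−1] = 10·(6^r + 4^r) − 24·(6^{r−1} + 4^{r−1}) = (10·6 − 24)6^{r−1} + (10·4 − 24)4^{r−1} = 36·6^{r−1} + 16·4^{r−1} = 6^{r+1} + 4^{r+1}.
Hence h[n] = 6^n + 4^n for every n ≥ 0, by strong induction.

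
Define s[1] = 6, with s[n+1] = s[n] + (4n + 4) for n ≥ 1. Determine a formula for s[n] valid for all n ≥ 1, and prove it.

Claim: s[n] = 2n^2 + 2n + 2.

Base case: s[1] = 6, and 2·1^2 + 2·1 + 2 = 6.
Assume s[r] = 2r^2 + 2r + 2.
Then s[r+1] = s[r] + (4r + 4) = (2r^2 + 2r + 2) + (4r + 4) = 2r^2 + 6r + 6,
and 2·(r+1)^2 + 2·(r+1) + 2 = 2r^2 + 6r + 6.
Hence s[n] = 2n^2 + 2n + 2 for every n ≥ 1, by induction.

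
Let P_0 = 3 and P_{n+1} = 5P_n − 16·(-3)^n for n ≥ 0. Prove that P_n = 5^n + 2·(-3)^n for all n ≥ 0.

Base case: P_0 = 3, and 5^0 + 2·(-3)^0 = 1 + 2 = 3.
Assume P_r = 5^r + 2·(-3)^r for some r ≥ 0.
Then P_{r+1} = 5P_r − 16·(-3)^r = 5·(5^r + 2·(-3)^r) − 16·(-3)^r = 5^{r+1} + 10·(-3)^r − 16·(-3)^r = 5^{r+1} − 6·(-3)^r = 5^{r+1} + 2·(-3)^{r+1}.
Hence P_n = 5^n + 2·(-3)^n for every n ≥ 0, by induction.

P_n = 5^n + 2·(-3)^n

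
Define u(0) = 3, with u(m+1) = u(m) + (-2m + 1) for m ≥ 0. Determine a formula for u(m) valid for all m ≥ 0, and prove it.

Claim: u(m) = -m^2 + 2m + 3.

Base case: u(0) = 3, and -0^2 + 2·0 + 3 = 3.
Assume u(k) = -k^2 + 2k + 3.
Then u(k+1) = u(k) + (-2k + 1) = (-k^2 + 2k + 3) + (-2k + 1) = -k^2 + 4,
and -(k+1)^2 + 2·(k+1) + 3 = -k^2 + 4.
Hence u(m) = -m^2 + 2m + 3 for every m ≥ 0, by induction.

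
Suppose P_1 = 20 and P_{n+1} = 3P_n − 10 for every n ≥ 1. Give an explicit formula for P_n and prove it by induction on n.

Claim: P_n = 5·3^n + 5.

Base case: P_1 = 20, and 5·3^1 + 5 = 15 + 5 = 20.
Assume P_j = 5·3^j + 5 for some j ≥ 1.
Then P_{j+1} = 3P_j − 10 = 3·(5·3^j + 5) − 10 = 15·3^j + 15 − 10 = 5·3^{j+1} + 5.
Hence P_n = 5·3^n + 5 for every n ≥ 1, by induction.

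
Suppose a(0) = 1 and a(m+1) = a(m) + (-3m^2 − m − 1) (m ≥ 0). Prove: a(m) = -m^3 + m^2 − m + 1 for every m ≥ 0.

Base case: a(0) = 1, and -0^3 + 0^2 − 0 + 1 = 1.
Assume a(r) = -r^3 + r^2 − r + 1.
Then a(r+1) = a(r) + (-3r^2 − r − 1) = (-r^3 + r^2 − r + 1) + (-3r^2 − r − 1) = -r^3 − 2r^2 − 2r,
and -(r+1)^3 + (r+1)^2 − (r+1) + 1 = -r^3 − 2r^2 − 2r.
This completes the inductive step, so a(m) = -m^3 + m^2 − m + 1 for all m ≥ 0.

a(m) = -m^3 + m^2 − m + 1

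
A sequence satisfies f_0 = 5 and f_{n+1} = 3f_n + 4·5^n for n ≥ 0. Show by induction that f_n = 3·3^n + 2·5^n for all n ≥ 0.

Base case: f_0 = 5, and 3·3^0 + 2·5^0 = 3 + 2 = 5.
Assume f_j = 3·3^j + 2·5^j for some j ≥ 0.
Then f_{j+1} = 3f_j + 4·5^j = 3·(3·3^j + 2·5^j) + 4·5^j = 3·3^{j+1} + 6·5^j + 4·5^j = 3·3^{j+1} + 10·5^j = 3·3^{j+1} + 2·5^{j+1}.
Hence f_n = 3·3^n + 2·5^n for every n ≥ 0, by induction.

f_n = 3·3^n + 2·5^n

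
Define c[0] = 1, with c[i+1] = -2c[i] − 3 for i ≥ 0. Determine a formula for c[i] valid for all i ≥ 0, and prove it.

Claim: c[i] = 2·(-2)^i − 1.

Base case: c[0] = 1, and 2·(-2)^0 − 1 = 2 − 1 = 1.
Assume c[m] = 2·(-2)^m − 1 for some m ≥ 0.
Then c[m+1] = -2c[m] − 3 = -2·(2·(-2)^m − 1) − 3 = -4·(-2)^m + 2 − 3 = 2·(-2)^{m+1} − 1.
Hence c[i] = 2·(-2)^i − 1 for every i ≥ 0, by induction.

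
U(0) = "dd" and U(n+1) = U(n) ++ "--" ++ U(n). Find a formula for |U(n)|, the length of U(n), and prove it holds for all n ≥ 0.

Claim: |U(n)| = 2^{n+2} − 2.

Base case: |U(0)| = 2, and 2^{0+2} − 2 = 2.
Assume |U(m)| = 2^{m+2} − 2.
Then |U(m+1)| = |U(m)| + 2 + |U(m)| = 2|U(m)| + 2 = 2(2^{m+2} − 2) + 2 = 2^{m+3} − 4 + 2 = 2^{m+3} − 2.
Hence |U(n)| = 2^{n+2} − 2 for every n ≥ 0, by induction.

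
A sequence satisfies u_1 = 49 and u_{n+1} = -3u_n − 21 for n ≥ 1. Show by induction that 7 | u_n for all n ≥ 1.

Base case: u_1 = 49 = 7·7, so 7 | u_1.
Assume 7 | u_r, so u_r = 7t for some integer t.
Then u_{r+1} = -3u_r − 21 = -3·(7t) − 21 = 7(-3t − 3), so 7 | u_{r+1}.
Hence 7 | u_n for every n ≥ 1, by induction.

7 | u_n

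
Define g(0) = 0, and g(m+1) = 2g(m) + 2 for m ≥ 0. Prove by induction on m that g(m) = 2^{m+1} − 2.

Base case: g(0) = 0, and 2^{0+1} − 2 = 2 − 2 = 0.
Assume g(r) = 2^{r+1} − 2 for some r ≥ 0.
Then g(r+1) = 2g(r) + 2 = 2·(2^{r+1} − 2) + 2 = 2^{r+2} − 4 + 2 = 2^{r+2} − 2.
Hence g(m) = 2^{m+1} − 2 for every m ≥ 0, by induction.

g(m) = 2^{m+1} − 2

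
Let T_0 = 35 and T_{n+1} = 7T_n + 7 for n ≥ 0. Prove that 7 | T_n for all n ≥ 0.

Base case: T_0 = 35 = 7·5, so 7 | T_0.
Assume 7 | T_j, so T_j = 7t for some integer t.
Then T_{j+1} = 7T_j + 7 = 7·(7t) + 7 = 7(7t + 1), so 7 | T_{j+1}.
So the property holds for j+1, and by induction 7 | T_n for all n ≥ 0.

7 | T_n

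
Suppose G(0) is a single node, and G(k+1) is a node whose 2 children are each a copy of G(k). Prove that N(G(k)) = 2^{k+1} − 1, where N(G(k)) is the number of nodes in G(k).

Base case: N(G(0)) = 1, and 2^{0+1} − 1 = 1.
Assume N(G(m)) = 2^{m+1} − 1.
Then N(G(m+1)) = 1 + 2N(G(m)) = 1 + 2(2^{m+1} − 1) = 2^{m+2} − 2 + 1 = 2^{m+2} − 1.
So the formula holds for m+1, and by induction N(G(k)) = 2^{k+1} − 1 for all k ≥ 0.

N(G(k)) = 2^{k+1} − 1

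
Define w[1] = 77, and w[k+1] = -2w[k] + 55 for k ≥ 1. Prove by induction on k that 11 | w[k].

Base case: w[1] = 77 = 11·7, so 11 | w[1].
Assume 11 | w[j], so w[j] = 11t for some integer t.
Then w[j+1] = -2w[j] + 55 = -2·(11t) + 55 = 11(-2t + 5), so 11 | w[j+1].
This completes the inductive step, so 11 | w[k] for all k ≥ 1.

11 | w[k]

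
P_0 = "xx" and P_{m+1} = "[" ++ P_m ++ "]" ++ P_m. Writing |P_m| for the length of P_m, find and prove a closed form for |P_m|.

Claim: |P_m| = 2^{m+2} − 2.

Base case: |P_0| = 2, and 2^{0+2} − 2 = 2.
Assume |P_k| = 2^{k+2} − 2.
Then |P_{k+1}| = 1 + |P_k| + 1 + |P_k| = 2|P_k| + 2 = 2(2^{k+2} − 2) + 2 = 2^{k+3} − 4 + 2 = 2^{k+3} − 2.
This completes the inductive step, so |P_m| = 2^{m+2} − 2 for all m ≥ 0.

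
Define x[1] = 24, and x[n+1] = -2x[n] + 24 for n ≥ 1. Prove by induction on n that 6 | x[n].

Base case: x[1] = 24 = 6·4, so 6 | x[1].
Assume 6 | x[k], so x[k] = 6t for some integer t.
Then x[k+1] = -2x[k] + 24 = -2·(6t) + 24 = 6(-2t + 4), so 6 | x[k+1].
By induction, 6 | x[n] for all n ≥ 1.

6 | x[n]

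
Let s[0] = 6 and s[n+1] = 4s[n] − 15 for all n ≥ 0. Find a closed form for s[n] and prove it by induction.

Claim: s[n] = 4^n + 5.

Base case: s[0] = 6, and 4^0 + 5 = 1 + 5 = 6.
Assume s[r] = 4^r + 5 for some r ≥ 0.
Then s[r+1] = 4s[r] − 15 = 4·(4^r + 5) − 15 = 4^{r+1} + 20 − 15 = 4^{r+1} + 5.
So the formula holds for r+1, and by induction s[n] = 4^n + 5 for all n ≥ 0.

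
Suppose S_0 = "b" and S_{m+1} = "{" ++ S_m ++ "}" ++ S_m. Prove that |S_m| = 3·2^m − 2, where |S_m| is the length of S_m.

Base case: |S_0| = 1, and 3·2^0 − 2 = 1.
Assume |S_r| = 3·2^r − 2.
Then |S_{r+1}| = 1 + |S_r| + 1 + |S_r| = 2|S_r| + 2 = 2(3·2^r − 2) + 2 = 3·2^{r+1} − 4 + 2 = 3·2^{r+1} − 2.
By induction, |S_m| = 3·2^m − 2 for all m ≥ 0.

|S_m| = 3·2^m − 2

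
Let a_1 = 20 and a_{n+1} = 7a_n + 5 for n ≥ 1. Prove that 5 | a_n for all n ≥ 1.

Base case: a_1 = 20 = 5·4, so 5 | a_1.
Assume 5 | a_r, so a_r = 5t for some integer t.
Then a_{r+1} = 7a_r + 5 = 7·(5t) + 5 = 5(7t + 1), so 5 | a_{r+1}.
By induction, 5 | a_n for all n ≥ 1.

5 | a_n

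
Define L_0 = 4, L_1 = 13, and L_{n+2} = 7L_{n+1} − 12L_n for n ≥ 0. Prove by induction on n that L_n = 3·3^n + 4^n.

Base cases: L_0 = 4 and 3·3^0 + 4^0 = 4; L_1 = 13 and 3·3^1 + 4^1 = 13.
Assume L_j = 3·3^j + 4^j for all 0 ≤ j ≤ k, where k ≥ 1.
Then L_{k+1} = 7L_k − 12L_{k−1} = 7·(3·3^k + 4^k) − 12·(3·3^{k−1} + 4^{k−1}) = 3·(7·3 − 12)3^{k−1} + (7·4 − 12)4^{k−1} = 27·3^{k−1} + 16·4^{k−1} = 3·3^{k+1} + 4^{k+1}.
So the formula holds for k+1, and by strong induction L_n = 3·3^n + 4^n for all n ≥ 0.

L_n = 3·3^n + 4^n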